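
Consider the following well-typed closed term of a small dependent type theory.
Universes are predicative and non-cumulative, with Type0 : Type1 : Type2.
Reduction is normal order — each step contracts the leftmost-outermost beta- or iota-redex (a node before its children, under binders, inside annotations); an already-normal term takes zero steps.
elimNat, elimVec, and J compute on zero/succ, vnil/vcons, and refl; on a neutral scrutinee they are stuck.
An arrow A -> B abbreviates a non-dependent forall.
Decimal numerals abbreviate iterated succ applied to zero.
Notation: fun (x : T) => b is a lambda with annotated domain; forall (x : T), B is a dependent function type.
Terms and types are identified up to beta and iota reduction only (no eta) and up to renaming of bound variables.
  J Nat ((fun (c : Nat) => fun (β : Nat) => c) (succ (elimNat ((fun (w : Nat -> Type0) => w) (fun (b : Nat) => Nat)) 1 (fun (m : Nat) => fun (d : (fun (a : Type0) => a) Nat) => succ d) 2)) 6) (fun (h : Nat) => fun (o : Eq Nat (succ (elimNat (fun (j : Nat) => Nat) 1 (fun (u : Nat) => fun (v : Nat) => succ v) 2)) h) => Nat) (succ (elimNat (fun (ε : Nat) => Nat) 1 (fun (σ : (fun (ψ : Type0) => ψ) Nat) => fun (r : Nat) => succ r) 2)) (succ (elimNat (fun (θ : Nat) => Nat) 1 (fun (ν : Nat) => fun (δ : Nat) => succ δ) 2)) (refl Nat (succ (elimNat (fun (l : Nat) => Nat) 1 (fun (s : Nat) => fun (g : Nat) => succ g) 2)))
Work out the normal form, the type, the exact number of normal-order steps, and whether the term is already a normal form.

normal form:
  4
type:
  Nat
normal-order step count: 8
started in normal form: no
first contracted redex: a J iota-redex


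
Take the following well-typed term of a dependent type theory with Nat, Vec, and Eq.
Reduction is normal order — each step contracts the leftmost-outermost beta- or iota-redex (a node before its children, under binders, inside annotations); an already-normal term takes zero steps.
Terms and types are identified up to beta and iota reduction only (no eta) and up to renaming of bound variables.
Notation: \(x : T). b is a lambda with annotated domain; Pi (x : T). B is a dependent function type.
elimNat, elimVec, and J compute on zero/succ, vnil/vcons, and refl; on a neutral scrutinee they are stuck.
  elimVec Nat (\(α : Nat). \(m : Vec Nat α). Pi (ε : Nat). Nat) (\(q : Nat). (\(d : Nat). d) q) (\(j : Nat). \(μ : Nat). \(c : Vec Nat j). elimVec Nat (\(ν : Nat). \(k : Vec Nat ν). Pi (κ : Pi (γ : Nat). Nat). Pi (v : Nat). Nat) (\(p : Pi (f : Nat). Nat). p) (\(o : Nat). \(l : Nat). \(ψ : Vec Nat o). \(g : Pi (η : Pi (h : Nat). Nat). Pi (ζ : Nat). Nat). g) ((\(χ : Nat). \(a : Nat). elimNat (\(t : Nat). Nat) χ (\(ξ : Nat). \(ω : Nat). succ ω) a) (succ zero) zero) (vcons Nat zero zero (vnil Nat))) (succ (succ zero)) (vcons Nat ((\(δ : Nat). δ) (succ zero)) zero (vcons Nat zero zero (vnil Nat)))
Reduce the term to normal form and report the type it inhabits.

reduced normal form:
  \(α : Nat). α
type:
  Pi (α : Nat). Nat
observation: 24 normal-order steps separate the term from its normal form.


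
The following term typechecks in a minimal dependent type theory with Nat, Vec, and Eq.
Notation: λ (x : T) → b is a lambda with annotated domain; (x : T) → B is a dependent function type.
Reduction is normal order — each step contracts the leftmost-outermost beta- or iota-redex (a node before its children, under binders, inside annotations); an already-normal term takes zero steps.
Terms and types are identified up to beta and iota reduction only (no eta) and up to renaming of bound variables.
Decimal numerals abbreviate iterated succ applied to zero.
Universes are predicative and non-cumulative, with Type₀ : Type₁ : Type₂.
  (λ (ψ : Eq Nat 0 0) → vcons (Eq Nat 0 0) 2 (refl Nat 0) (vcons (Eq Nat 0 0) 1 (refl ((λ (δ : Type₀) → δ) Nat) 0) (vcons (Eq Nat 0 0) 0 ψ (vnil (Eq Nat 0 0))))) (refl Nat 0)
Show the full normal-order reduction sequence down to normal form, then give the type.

reduction (normal order):
  (λ (ψ : Eq Nat 0 0) → vcons (Eq Nat 0 0) 2 (refl Nat 0) (vcons (Eq Nat 0 0) 1 (refl ((λ (δ : Type₀) → δ) Nat) 0) (vcons (Eq Nat 0 0) 0 ψ (vnil (Eq Nat 0 0))))) (refl Nat 0)
  ~> vcons (Eq Nat 0 0) 2 (refl Nat 0) (vcons (Eq Nat 0 0) 1 (refl ((λ (ψ : Type₀) → ψ) Nat) 0) (vcons (Eq Nat 0 0) 0 (refl Nat 0) (vnil (Eq Nat 0 0))))
  ~> vcons (Eq Nat 0 0) 2 (refl Nat 0) (vcons (Eq Nat 0 0) 1 (refl Nat 0) (vcons (Eq Nat 0 0) 0 (refl Nat 0) (vnil (Eq Nat 0 0))))
the term's type:
  Vec (Eq Nat 0 0) 3


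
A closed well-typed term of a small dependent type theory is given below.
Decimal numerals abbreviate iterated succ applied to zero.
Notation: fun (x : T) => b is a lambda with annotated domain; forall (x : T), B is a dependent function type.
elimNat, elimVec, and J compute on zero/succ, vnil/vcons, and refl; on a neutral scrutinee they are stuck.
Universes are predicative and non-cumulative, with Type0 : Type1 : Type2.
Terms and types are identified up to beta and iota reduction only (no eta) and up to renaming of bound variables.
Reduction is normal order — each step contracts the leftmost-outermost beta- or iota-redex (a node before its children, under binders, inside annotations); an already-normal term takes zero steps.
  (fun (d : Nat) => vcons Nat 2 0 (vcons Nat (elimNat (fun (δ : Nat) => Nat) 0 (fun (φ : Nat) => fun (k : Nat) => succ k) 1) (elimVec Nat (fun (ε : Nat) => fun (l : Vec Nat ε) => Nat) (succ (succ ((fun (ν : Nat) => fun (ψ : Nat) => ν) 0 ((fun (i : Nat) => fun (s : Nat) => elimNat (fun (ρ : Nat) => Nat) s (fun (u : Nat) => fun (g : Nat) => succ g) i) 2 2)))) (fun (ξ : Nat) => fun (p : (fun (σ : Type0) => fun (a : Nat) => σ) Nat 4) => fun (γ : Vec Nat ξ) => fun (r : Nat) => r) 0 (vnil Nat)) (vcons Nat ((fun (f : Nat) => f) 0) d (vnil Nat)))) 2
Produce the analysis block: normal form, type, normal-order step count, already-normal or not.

resulting normal form:
  vcons Nat 2 0 (vcons Nat 1 2 (vcons Nat 0 2 (vnil Nat)))
inferred type:
  Vec Nat 3
normal-order step count: 9
already normal: no
first redex: a beta-redex


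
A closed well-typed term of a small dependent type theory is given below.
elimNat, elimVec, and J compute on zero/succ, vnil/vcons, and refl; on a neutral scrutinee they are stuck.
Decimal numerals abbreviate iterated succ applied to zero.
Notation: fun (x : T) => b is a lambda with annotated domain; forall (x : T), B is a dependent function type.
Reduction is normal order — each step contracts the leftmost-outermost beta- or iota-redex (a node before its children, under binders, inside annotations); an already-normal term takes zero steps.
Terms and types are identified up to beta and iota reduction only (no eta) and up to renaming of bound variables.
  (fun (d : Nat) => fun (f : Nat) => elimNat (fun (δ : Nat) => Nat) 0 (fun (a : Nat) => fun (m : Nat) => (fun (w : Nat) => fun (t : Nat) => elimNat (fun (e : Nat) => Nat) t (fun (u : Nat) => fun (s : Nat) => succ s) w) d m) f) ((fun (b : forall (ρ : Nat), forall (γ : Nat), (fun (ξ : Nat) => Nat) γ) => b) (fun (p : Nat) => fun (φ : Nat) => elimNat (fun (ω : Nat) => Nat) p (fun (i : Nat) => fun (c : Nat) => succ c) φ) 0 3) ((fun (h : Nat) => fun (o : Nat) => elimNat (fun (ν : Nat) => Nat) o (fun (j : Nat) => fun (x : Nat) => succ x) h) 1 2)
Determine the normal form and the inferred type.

resulting normal form:
  9
inferred type:
  Nat


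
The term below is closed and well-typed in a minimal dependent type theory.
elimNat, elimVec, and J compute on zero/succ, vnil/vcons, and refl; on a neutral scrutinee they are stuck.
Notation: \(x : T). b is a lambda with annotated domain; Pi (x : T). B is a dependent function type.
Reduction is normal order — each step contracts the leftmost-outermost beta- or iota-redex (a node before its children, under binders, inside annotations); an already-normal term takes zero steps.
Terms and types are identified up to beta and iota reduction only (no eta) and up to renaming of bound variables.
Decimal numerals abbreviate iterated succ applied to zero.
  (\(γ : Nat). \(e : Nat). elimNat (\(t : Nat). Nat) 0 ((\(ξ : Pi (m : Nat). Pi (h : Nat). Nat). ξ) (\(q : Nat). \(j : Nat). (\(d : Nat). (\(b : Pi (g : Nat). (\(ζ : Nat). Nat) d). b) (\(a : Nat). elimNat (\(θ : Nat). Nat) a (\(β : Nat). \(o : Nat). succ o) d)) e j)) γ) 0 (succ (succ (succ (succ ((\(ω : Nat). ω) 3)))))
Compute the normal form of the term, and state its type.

reduced normal form:
  0
type:
  Nat


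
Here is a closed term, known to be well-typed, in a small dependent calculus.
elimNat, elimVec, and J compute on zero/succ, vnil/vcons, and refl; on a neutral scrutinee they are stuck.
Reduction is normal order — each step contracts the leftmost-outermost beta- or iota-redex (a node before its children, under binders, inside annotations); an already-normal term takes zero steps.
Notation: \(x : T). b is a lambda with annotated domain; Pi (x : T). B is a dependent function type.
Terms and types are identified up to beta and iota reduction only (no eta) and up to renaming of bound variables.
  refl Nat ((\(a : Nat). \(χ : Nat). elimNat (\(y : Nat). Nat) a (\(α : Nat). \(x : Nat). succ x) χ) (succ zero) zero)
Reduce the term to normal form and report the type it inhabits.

resulting normal form:
  refl Nat (succ zero)
the term's type:
  Eq Nat (succ zero) (succ zero)
observation: the first redex contracted is a beta-redex; the normal form is reached in 3 normal-order steps.


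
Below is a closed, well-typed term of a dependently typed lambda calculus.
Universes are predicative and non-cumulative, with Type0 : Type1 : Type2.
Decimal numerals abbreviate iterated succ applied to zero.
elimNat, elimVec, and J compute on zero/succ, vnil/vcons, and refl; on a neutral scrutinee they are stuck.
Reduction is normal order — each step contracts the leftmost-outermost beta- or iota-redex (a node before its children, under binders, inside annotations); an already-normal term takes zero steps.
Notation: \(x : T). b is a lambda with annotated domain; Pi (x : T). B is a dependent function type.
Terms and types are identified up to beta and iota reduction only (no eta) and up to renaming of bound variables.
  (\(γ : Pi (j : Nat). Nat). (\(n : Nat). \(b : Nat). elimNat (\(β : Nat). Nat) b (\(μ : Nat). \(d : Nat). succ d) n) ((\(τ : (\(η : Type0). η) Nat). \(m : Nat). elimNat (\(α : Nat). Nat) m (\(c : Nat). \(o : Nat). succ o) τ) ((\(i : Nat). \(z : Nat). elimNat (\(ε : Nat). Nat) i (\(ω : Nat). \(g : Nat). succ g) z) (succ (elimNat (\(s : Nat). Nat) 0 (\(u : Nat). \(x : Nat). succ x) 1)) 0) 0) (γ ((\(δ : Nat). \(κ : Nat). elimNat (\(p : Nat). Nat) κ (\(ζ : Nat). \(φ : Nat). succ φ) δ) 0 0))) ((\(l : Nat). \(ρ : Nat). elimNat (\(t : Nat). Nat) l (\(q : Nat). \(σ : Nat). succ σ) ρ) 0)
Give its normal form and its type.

resulting normal form:
  2
type:
  Nat
observation: 32 normal-order steps normalize the term, beginning with a beta-redex.


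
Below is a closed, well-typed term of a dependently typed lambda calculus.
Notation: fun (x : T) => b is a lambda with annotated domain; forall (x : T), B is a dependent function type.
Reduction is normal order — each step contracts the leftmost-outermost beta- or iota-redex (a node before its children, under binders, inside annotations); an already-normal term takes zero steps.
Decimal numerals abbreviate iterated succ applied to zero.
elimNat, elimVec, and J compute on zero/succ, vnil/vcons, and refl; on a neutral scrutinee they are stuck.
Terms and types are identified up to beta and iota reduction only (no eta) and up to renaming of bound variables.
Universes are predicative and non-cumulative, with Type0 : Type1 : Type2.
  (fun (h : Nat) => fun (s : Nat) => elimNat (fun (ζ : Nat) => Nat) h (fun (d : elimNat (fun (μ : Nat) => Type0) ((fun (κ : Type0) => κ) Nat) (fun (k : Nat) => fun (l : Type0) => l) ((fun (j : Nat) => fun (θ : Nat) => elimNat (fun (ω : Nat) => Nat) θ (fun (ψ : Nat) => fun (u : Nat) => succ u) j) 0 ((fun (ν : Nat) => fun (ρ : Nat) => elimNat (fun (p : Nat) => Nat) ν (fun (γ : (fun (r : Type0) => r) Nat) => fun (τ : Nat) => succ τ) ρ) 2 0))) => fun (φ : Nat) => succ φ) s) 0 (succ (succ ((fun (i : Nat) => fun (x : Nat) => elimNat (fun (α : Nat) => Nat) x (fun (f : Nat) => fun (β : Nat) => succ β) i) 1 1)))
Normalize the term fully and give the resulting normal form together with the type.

resulting normal form:
  4
the term's type:
  Nat


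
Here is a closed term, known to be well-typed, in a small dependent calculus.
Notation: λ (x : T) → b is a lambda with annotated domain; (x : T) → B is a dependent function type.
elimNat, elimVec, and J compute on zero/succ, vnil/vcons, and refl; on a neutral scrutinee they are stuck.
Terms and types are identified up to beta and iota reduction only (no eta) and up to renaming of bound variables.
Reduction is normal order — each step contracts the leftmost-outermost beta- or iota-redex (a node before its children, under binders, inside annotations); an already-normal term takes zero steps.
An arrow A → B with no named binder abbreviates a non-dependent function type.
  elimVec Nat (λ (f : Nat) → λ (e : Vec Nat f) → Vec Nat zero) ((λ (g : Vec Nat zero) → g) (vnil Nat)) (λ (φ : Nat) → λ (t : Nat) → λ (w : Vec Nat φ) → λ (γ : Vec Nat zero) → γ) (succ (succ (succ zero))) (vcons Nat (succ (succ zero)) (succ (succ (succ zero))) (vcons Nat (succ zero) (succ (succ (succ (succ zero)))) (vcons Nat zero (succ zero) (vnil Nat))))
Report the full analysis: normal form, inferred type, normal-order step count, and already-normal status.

normal form:
  vnil Nat
inferred type:
  Vec Nat zero
steps to reach normal form (normal order): 17
already normal: no
first redex: an elimVec iota-redex


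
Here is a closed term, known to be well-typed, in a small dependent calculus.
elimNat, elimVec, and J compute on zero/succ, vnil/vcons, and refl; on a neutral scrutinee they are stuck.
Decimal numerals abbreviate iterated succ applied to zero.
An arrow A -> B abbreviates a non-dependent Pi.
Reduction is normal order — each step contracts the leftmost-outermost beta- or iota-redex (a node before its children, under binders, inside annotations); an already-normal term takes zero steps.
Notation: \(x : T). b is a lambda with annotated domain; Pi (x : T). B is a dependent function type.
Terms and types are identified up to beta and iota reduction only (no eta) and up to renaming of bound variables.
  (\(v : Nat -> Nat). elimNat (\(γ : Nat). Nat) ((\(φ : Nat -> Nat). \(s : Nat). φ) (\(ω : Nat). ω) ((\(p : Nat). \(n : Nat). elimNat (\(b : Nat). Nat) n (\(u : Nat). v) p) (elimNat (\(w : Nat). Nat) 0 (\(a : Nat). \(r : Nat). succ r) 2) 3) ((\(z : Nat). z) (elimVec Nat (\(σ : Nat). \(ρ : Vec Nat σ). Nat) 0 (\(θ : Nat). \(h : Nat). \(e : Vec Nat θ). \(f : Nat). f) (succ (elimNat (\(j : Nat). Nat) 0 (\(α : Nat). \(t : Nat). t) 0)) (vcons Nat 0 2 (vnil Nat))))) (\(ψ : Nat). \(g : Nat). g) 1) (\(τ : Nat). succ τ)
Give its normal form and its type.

normal form:
  0
type:
  Nat


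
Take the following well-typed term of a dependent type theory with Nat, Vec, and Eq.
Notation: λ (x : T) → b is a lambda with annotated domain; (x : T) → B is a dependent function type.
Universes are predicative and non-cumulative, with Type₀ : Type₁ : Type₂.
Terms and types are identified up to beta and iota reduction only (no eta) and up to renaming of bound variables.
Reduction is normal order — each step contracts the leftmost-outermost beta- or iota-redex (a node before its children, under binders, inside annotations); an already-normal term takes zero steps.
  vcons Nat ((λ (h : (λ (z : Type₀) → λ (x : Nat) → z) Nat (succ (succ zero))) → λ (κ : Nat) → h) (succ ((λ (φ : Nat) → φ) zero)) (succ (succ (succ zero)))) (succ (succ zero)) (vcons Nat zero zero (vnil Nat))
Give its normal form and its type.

reduced normal form:
  vcons Nat (succ zero) (succ (succ zero)) (vcons Nat zero zero (vnil Nat))
the term's type:
  Vec Nat (succ (succ zero))
observation: reduction starts at a beta-redex, and 3 normal-order steps reach the normal form.


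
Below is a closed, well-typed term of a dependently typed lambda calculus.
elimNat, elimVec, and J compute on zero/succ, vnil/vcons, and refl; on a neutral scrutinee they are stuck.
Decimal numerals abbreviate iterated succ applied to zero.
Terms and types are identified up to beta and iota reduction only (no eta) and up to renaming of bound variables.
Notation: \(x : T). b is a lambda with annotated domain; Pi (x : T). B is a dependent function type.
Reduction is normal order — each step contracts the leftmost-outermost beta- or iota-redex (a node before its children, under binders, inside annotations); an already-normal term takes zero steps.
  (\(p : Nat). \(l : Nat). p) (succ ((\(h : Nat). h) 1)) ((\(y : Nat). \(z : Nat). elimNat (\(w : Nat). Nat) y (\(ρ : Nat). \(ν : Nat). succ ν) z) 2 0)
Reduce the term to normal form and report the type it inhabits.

resulting normal form:
  2
the term's type:
  Nat
observation: normalization takes exactly 3 steps under the normal-order strategy.


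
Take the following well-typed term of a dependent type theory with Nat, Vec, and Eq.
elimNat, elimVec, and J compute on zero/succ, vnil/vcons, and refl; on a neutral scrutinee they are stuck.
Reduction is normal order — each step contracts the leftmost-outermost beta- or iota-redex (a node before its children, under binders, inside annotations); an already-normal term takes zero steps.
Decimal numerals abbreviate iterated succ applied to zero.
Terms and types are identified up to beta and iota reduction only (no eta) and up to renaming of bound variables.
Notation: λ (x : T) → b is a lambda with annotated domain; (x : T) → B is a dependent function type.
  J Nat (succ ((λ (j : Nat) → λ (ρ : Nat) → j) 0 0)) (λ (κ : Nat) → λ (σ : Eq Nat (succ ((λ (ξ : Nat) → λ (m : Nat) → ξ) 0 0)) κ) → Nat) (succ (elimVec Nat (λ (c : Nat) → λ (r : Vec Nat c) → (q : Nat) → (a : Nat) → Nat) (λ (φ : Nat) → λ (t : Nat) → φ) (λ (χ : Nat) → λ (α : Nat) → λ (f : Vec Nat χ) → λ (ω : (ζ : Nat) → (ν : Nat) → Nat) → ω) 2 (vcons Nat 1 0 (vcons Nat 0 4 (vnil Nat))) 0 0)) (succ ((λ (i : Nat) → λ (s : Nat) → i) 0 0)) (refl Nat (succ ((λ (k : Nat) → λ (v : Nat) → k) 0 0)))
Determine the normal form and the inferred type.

resulting normal form:
  1
inferred type:
  Nat
observation: the leftmost-outermost redex is a J iota-redex, and normalization takes 14 steps.


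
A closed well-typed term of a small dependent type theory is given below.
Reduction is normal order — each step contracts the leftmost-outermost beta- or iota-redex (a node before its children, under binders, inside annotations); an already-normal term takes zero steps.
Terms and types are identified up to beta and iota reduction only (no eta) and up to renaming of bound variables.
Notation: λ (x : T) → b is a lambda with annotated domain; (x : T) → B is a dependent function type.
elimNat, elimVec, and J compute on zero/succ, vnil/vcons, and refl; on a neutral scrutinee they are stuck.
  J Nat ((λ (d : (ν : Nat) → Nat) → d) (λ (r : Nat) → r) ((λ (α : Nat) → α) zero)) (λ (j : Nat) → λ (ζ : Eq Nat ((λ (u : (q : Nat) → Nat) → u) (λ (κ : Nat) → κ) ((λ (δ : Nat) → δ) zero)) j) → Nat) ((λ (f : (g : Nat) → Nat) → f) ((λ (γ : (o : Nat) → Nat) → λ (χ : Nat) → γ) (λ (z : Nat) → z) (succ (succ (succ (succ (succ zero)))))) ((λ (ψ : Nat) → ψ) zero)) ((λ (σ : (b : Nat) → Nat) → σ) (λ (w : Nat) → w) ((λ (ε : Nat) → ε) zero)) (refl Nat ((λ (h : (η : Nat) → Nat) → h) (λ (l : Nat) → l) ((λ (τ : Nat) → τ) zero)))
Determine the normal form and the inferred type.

normal form:
  zero
inferred type:
  Nat


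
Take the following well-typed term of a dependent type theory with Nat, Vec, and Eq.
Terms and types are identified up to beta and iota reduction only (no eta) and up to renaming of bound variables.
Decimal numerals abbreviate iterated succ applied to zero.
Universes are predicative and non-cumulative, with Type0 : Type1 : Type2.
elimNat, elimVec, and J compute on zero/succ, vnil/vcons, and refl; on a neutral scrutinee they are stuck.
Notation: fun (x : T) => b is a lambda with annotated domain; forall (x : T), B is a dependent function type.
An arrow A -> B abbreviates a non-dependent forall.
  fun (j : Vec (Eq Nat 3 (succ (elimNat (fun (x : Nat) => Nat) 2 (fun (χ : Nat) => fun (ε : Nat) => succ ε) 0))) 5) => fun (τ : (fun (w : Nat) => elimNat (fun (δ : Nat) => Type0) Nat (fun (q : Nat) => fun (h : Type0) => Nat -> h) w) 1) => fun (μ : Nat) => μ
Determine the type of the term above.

the term's type:
  Vec (Eq Nat 3 3) 5 -> (Nat -> Nat) -> Nat -> Nat


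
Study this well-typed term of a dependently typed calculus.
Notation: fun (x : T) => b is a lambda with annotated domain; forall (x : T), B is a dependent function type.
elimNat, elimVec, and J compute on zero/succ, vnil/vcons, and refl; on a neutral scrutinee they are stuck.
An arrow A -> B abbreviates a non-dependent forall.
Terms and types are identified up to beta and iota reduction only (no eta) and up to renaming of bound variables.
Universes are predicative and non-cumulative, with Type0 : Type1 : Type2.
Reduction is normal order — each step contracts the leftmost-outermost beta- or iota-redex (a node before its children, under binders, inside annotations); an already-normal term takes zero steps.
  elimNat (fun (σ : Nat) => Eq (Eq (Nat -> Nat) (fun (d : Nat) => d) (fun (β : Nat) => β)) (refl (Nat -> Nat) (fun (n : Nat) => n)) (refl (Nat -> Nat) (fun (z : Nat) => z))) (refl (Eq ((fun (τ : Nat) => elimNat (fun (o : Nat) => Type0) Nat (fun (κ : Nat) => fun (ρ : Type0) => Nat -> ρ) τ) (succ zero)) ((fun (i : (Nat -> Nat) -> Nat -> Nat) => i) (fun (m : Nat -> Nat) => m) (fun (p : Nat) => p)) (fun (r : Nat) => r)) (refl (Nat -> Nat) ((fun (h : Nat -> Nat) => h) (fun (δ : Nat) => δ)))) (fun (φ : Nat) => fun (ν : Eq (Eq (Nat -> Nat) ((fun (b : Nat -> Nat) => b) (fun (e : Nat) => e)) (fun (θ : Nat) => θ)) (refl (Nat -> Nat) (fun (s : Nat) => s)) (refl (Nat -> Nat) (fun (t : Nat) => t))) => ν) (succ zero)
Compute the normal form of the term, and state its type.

resulting normal form:
  refl (Eq (Nat -> Nat) (fun (σ : Nat) => σ) (fun (d : Nat) => d)) (refl (Nat -> Nat) (fun (β : Nat) => β))
the term's type:
  Eq (Eq (Nat -> Nat) (fun (σ : Nat) => σ) (fun (d : Nat) => d)) (refl (Nat -> Nat) (fun (β : Nat) => β)) (refl (Nat -> Nat) (fun (n : Nat) => n))


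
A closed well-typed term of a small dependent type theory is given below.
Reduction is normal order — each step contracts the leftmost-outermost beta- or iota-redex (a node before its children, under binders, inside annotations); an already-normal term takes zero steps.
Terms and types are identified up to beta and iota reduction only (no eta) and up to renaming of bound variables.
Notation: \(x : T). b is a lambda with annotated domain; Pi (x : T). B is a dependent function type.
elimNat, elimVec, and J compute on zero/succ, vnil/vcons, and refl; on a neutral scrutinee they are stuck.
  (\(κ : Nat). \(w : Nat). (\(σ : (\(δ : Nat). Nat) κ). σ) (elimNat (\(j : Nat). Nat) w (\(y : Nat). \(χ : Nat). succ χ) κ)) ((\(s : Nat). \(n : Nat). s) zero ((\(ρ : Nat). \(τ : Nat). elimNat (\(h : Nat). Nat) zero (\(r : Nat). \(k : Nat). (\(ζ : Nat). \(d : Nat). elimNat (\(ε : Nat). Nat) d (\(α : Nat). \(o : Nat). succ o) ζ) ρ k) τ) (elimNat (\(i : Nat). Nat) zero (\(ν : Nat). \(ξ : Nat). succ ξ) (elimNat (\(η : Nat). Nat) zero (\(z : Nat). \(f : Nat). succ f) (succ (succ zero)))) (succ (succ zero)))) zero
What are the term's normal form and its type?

reduced normal form:
  zero
the term's type:
  Nat
observation: 6 normal-order steps separate the term from its normal form.


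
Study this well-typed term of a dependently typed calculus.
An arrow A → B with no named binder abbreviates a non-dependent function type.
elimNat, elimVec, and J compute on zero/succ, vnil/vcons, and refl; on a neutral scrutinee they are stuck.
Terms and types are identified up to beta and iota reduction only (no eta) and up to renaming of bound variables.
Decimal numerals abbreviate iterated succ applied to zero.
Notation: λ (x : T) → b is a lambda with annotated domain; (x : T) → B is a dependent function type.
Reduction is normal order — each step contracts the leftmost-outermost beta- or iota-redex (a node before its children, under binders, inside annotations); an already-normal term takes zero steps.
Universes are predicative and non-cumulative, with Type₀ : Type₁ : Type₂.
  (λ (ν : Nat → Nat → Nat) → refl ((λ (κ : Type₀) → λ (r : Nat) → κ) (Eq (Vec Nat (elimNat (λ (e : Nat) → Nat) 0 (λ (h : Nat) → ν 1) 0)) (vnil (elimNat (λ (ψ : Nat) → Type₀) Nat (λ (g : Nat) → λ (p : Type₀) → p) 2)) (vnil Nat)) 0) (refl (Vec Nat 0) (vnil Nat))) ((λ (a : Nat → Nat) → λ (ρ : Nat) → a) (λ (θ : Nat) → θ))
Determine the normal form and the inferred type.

reduced normal form:
  refl (Eq (Vec Nat 0) (vnil Nat) (vnil Nat)) (refl (Vec Nat 0) (vnil Nat))
inferred type:
  Eq (Eq (Vec Nat 0) (vnil Nat) (vnil Nat)) (refl (Vec Nat 0) (vnil Nat)) (refl (Vec Nat 0) (vnil Nat))


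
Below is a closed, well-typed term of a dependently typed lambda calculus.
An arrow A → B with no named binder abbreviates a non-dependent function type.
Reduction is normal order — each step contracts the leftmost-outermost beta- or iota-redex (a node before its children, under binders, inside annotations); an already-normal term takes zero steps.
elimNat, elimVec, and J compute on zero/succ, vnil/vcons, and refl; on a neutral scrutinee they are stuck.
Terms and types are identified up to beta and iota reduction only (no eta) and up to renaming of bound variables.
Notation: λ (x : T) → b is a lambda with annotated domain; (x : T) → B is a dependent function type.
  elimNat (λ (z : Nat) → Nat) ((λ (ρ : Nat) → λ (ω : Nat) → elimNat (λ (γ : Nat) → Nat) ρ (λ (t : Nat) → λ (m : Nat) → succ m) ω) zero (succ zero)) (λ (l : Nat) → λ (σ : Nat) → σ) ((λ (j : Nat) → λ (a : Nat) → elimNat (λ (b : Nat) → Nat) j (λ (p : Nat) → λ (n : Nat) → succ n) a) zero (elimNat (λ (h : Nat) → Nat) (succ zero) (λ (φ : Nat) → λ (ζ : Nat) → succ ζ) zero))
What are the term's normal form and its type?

resulting normal form:
  succ zero
type:
  Nat


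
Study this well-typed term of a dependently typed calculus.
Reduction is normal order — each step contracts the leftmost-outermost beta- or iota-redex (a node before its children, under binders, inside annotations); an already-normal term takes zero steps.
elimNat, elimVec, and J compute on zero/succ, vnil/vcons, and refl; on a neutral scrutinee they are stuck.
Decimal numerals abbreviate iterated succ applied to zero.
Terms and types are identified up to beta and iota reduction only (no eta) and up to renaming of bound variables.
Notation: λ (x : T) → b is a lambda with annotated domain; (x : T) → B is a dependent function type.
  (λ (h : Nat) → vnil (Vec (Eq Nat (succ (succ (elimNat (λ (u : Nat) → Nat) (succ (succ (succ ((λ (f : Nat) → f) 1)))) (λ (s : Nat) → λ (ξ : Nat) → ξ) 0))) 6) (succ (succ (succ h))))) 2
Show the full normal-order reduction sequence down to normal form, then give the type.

normal-order reduction:
  (λ (h : Nat) → vnil (Vec (Eq Nat (succ (succ (elimNat (λ (u : Nat) → Nat) (succ (succ (succ ((λ (f : Nat) → f) 1)))) (λ (s : Nat) → λ (ξ : Nat) → ξ) 0))) 6) (succ (succ (succ h))))) 2
  ~> vnil (Vec (Eq Nat (succ (succ (elimNat (λ (h : Nat) → Nat) (succ (succ (succ ((λ (u : Nat) → u) 1)))) (λ (f : Nat) → λ (s : Nat) → s) 0))) 6) 5)
  ~> vnil (Vec (Eq Nat (succ (succ (succ (succ (succ ((λ (h : Nat) → h) 1)))))) 6) 5)
  ~> vnil (Vec (Eq Nat 6 6) 5)
inferred type:
  Vec (Vec (Eq Nat 6 6) 5) 0


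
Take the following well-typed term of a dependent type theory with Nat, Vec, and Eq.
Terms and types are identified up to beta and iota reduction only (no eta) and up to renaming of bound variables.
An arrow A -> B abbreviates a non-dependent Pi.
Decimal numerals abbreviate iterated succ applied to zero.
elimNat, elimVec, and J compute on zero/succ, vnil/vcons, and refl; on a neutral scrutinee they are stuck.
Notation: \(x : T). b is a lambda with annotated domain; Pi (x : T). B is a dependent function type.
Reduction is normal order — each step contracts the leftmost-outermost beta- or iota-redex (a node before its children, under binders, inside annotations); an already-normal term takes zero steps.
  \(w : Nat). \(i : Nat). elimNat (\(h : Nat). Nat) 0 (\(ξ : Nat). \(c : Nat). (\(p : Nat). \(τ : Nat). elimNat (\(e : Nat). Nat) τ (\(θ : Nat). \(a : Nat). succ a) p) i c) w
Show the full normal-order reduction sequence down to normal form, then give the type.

reduction (normal order):
  \(w : Nat). \(i : Nat). elimNat (\(h : Nat). Nat) 0 (\(ξ : Nat). \(c : Nat). (\(p : Nat). \(τ : Nat). elimNat (\(e : Nat). Nat) τ (\(θ : Nat). \(a : Nat). succ a) p) i c) w
  ~> \(w : Nat). \(i : Nat). elimNat (\(h : Nat). Nat) 0 (\(ξ : Nat). \(c : Nat). (\(p : Nat). elimNat (\(τ : Nat). Nat) p (\(e : Nat). \(θ : Nat). succ θ) i) c) w
  ~> \(w : Nat). \(i : Nat). elimNat (\(h : Nat). Nat) 0 (\(ξ : Nat). \(c : Nat). elimNat (\(p : Nat). Nat) c (\(τ : Nat). \(e : Nat). succ e) i) w
inferred type:
  Nat -> Nat -> Nat


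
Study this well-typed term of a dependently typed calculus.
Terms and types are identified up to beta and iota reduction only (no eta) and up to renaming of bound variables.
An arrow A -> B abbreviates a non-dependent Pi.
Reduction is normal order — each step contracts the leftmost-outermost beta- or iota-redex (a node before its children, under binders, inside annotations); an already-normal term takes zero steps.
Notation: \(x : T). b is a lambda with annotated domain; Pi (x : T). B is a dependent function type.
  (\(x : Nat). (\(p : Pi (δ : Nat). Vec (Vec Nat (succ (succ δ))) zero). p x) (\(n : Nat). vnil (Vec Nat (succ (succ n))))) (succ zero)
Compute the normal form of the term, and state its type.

normal form:
  vnil (Vec Nat (succ (succ (succ zero))))
the term's type:
  Vec (Vec Nat (succ (succ (succ zero)))) zero


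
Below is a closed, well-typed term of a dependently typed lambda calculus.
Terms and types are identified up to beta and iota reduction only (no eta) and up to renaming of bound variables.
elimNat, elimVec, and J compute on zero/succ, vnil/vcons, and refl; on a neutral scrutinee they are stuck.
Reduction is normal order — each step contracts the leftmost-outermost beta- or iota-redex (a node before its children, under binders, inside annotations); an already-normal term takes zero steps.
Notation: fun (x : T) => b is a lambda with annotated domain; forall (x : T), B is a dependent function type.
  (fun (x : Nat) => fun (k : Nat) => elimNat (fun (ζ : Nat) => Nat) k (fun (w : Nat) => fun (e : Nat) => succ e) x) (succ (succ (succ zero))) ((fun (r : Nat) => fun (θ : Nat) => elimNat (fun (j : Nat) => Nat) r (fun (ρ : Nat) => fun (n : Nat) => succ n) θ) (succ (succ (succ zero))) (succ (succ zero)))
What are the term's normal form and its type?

reduced normal form:
  succ (succ (succ (succ (succ (succ (succ (succ zero)))))))
type:
  Nat
observation: 21 normal-order steps separate the term from its normal form.


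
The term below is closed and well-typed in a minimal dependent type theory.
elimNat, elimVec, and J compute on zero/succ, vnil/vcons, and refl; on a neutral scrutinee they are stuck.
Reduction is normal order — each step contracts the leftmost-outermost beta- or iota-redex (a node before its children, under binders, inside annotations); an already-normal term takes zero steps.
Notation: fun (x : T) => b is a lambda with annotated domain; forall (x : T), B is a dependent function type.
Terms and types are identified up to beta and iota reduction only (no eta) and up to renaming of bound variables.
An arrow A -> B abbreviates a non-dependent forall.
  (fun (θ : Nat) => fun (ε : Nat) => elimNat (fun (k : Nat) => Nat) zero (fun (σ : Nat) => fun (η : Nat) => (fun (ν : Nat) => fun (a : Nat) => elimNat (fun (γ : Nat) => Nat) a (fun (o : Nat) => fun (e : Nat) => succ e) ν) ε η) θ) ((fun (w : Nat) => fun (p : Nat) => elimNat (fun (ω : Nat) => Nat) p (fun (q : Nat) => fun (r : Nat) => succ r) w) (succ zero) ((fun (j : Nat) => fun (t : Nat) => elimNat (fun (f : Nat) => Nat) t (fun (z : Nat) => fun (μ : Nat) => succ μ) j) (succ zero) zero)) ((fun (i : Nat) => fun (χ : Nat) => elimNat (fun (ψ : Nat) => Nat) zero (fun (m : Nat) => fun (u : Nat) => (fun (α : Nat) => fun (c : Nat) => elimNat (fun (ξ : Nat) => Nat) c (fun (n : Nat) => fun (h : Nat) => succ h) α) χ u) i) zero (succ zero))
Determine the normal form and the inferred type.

resulting normal form:
  zero
the term's type:
  Nat
observation: the leftmost-outermost redex is a beta-redex, and normalization takes 27 steps.


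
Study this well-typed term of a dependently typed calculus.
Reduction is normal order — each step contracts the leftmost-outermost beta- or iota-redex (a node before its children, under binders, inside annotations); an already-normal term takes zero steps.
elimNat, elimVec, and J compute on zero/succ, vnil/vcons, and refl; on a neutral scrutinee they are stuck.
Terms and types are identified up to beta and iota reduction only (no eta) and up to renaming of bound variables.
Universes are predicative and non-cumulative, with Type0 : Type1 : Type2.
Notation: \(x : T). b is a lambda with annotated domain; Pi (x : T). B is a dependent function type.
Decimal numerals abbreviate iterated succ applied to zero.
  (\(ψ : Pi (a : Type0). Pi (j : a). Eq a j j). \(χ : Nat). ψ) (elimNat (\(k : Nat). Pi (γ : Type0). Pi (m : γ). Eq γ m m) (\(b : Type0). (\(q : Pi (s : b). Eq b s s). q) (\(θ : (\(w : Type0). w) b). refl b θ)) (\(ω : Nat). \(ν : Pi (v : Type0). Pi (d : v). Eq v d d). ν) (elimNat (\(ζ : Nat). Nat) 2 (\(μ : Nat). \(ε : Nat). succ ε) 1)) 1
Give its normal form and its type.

reduced normal form:
  \(ψ : Type0). \(a : ψ). refl ψ a
type:
  Pi (ψ : Type0). Pi (a : ψ). Eq ψ a a


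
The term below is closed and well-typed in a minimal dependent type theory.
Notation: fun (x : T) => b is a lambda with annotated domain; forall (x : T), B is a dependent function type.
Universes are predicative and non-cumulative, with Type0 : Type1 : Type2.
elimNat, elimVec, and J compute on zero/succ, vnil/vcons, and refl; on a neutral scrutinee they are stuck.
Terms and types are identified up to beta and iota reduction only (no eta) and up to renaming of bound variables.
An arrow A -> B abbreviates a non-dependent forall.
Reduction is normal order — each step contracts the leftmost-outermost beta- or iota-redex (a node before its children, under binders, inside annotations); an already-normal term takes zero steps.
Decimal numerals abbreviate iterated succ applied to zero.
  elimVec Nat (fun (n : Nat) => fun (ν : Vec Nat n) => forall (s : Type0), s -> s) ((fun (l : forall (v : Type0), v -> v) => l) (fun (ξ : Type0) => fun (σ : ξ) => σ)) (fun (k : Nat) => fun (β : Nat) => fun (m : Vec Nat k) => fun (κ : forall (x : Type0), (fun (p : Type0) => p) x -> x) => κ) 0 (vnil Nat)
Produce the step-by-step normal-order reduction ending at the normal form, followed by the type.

normal-order reduction:
  elimVec Nat (fun (n : Nat) => fun (ν : Vec Nat n) => forall (s : Type0), s -> s) ((fun (l : forall (v : Type0), v -> v) => l) (fun (ξ : Type0) => fun (σ : ξ) => σ)) (fun (k : Nat) => fun (β : Nat) => fun (m : Vec Nat k) => fun (κ : forall (x : Type0), (fun (p : Type0) => p) x -> x) => κ) 0 (vnil Nat)
  ~> (fun (n : forall (ν : Type0), ν -> ν) => n) (fun (s : Type0) => fun (l : s) => l)
  ~> fun (n : Type0) => fun (ν : n) => ν
inferred type:
  forall (n : Type0), n -> n


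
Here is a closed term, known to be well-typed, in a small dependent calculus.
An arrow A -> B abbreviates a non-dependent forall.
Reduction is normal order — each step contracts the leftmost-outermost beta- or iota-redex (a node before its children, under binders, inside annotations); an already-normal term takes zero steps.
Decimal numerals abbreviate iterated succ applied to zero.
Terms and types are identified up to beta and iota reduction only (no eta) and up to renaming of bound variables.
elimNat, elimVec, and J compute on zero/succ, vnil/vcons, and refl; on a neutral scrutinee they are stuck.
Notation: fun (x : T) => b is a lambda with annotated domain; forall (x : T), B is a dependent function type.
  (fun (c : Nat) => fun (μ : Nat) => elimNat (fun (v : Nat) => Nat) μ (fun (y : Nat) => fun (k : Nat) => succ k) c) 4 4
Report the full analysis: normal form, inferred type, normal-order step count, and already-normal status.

normal form:
  8
the term's type:
  Nat
reduction steps (normal order): 15
started in normal form: no
first redex: a beta-redex


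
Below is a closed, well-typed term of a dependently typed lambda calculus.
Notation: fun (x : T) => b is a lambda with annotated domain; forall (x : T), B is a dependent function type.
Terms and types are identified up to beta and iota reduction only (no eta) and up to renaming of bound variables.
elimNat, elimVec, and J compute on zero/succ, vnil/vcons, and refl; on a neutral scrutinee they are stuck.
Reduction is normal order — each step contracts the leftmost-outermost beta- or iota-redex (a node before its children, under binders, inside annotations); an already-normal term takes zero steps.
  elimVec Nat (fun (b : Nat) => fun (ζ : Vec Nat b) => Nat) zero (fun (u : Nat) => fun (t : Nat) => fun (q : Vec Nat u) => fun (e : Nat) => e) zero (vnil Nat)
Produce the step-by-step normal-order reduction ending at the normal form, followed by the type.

normal-order reduction:
  elimVec Nat (fun (b : Nat) => fun (ζ : Vec Nat b) => Nat) zero (fun (u : Nat) => fun (t : Nat) => fun (q : Vec Nat u) => fun (e : Nat) => e) zero (vnil Nat)
  ~> zero
inferred type:
  Nat


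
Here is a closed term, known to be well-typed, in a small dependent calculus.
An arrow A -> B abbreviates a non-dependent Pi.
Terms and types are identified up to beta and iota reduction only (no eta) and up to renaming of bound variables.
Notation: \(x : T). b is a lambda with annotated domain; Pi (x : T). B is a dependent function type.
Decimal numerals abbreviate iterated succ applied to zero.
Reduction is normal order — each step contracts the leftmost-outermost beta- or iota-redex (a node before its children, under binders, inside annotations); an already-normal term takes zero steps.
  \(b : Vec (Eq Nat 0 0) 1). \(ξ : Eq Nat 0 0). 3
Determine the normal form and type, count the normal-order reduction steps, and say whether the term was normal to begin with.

resulting normal form:
  \(b : Vec (Eq Nat 0 0) 1). \(ξ : Eq Nat 0 0). 3
inferred type:
  Vec (Eq Nat 0 0) 1 -> Eq Nat 0 0 -> Nat
normal-order step count: 0
already normal: yes


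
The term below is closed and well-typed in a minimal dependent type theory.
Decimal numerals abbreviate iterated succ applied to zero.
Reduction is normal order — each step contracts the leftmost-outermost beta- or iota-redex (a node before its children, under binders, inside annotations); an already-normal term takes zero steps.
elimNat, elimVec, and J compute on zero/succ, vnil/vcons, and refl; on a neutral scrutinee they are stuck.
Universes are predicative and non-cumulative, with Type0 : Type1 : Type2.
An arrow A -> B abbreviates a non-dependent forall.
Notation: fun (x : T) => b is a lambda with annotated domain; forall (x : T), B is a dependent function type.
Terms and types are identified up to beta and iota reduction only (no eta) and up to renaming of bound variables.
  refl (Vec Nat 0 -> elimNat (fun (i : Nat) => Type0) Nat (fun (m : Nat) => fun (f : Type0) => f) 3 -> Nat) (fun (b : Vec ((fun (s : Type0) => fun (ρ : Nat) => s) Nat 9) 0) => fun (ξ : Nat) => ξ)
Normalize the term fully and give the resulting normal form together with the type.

resulting normal form:
  refl (Vec Nat 0 -> Nat -> Nat) (fun (i : Vec Nat 0) => fun (m : Nat) => m)
type:
  Eq (Vec Nat 0 -> Nat -> Nat) (fun (i : Vec Nat 0) => fun (m : Nat) => m) (fun (f : Vec Nat 0) => fun (b : Nat) => b)
observation: reduction starts at an elimNat iota-redex, and 12 normal-order steps reach the normal form.
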